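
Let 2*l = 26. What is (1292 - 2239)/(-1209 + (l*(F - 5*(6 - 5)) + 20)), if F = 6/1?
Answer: 947/1176 ≈ 0.80527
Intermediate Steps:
l = 13 (l = (1/2)*26 = 13)
F = 6 (F = 6*1 = 6)
(1292 - 2239)/(-1209 + (l*(F - 5*(6 - 5)) + 20)) = (1292 - 2239)/(-1209 + (13*(6 - 5*(6 - 5)) + 20)) = -947/(-1209 + (13*(6 - 5*1) + 20)) = -947/(-1209 + (13*(6 - 5) + 20)) = -947/(-1209 + (13*1 + 20)) = -947/(-1209 + (13 + 20)) = -947/(-1209 + 33) = -947/(-1176) = -947*(-1/1176) = 947/1176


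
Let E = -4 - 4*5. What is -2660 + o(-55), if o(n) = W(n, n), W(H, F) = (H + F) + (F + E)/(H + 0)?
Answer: -152271/55 ≈ -2768.6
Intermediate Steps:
E = -24 (E = -4 - 20 = -24)
W(H, F) = F + H + (-24 + F)/H (W(H, F) = (H + F) + (F - 24)/(H + 0) = (F + H) + (-24 + F)/H = F + H + (-24 + F)/H)
o(n) = (-24 + n + 2*n²)/n (o(n) = (-24 + n + n*(n + n))/n = (-24 + n + n*(2*n))/n = (-24 + n + 2*n²)/n)
-2660 + o(-55) = -2660 + (1 - 24/(-55) + 2*(-55)) = -2660 + (1 - 24*(-1/55) - 110) = -2660 + (1 + 24/55 - 110) = -2660 - 5971/55 = -152271/55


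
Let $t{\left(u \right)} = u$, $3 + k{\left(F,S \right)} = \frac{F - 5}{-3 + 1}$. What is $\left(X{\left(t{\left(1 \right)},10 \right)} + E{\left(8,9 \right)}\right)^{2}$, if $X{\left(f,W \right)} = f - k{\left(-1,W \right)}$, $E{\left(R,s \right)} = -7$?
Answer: $36$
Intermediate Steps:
$k{\left(F,S \right)} = - \frac{1}{2} - \frac{F}{2}$ ($k{\left(F,S \right)} = -3 + \frac{F - 5}{-3 + 1} = -3 + \frac{-5 + F}{-2} = -3 + \left(-5 + F\right) \left(- \frac{1}{2}\right) = -3 - \left(- \frac{5}{2} + \frac{F}{2}\right) = - \frac{1}{2} - \frac{F}{2}$)
$X{\left(f,W \right)} = f$ ($X{\left(f,W \right)} = f - \left(- \frac{1}{2} - - \frac{1}{2}\right) = f - \left(- \frac{1}{2} + \frac{1}{2}\right) = f - 0 = f + 0 = f$)
$\left(X{\left(t{\left(1 \right)},10 \right)} + E{\left(8,9 \right)}\right)^{2} = \left(1 - 7\right)^{2} = \left(-6\right)^{2} = 36$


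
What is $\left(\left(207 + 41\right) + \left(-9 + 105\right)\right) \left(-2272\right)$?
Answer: $-781568$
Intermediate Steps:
$\left(\left(207 + 41\right) + \left(-9 + 105\right)\right) \left(-2272\right) = \left(248 + 96\right) \left(-2272\right) = 344 \left(-2272\right) = -781568$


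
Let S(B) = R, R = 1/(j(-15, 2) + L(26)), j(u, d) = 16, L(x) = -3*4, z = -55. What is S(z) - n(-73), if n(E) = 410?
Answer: -1639/4 ≈ -409.75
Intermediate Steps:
L(x) = -12
R = ¼ (R = 1/(16 - 12) = 1/4 = ¼ ≈ 0.25000)
S(B) = ¼
S(z) - n(-73) = ¼ - 1*410 = ¼ - 410 = -1639/4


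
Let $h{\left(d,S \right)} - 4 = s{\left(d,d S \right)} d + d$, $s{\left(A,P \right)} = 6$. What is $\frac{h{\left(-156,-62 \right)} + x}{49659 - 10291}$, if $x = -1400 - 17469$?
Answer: $- \frac{2851}{5624} \approx -0.50693$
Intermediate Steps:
$x = -18869$
$h{\left(d,S \right)} = 4 + 7 d$ ($h{\left(d,S \right)} = 4 + \left(6 d + d\right) = 4 + 7 d$)
$\frac{h{\left(-156,-62 \right)} + x}{49659 - 10291} = \frac{\left(4 + 7 \left(-156\right)\right) - 18869}{49659 - 10291} = \frac{\left(4 - 1092\right) - 18869}{39368} = \left(-1088 - 18869\right) \frac{1}{39368} = \left(-19957\right) \frac{1}{39368} = - \frac{2851}{5624}$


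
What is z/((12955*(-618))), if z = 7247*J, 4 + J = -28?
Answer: 115952/4003095 ≈ 0.028966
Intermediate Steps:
J = -32 (J = -4 - 28 = -32)
z = -231904 (z = 7247*(-32) = -231904)
z/((12955*(-618))) = -231904/(12955*(-618)) = -231904/(-8006190) = -231904*(-1/8006190) = 115952/4003095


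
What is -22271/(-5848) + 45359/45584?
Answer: 160057587/33321904 ≈ 4.8034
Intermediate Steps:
-22271/(-5848) + 45359/45584 = -22271*(-1/5848) + 45359*(1/45584) = 22271/5848 + 45359/45584 = 160057587/33321904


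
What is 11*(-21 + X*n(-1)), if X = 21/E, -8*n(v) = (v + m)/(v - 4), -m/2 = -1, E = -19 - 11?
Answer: -92477/400 ≈ -231.19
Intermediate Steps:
E = -30
m = 2 (m = -2*(-1) = 2)
n(v) = -(2 + v)/(8*(-4 + v)) (n(v) = -(v + 2)/(8*(v - 4)) = -(2 + v)/(8*(-4 + v)))
X = -7/10 (X = 21/(-30) = 21*(-1/30) = -7/10 ≈ -0.70000)
11*(-21 + X*n(-1)) = 11*(-21 - 7*(-2 - 1*(-1))/(80*(-4 - 1))) = 11*(-21 - 7*(-2 + 1)/(80*(-5))) = 11*(-21 - 7*(-1)*(-1)/(80*5)) = 11*(-21 - 7/10*1/40) = 11*(-21 - 7/400) = 11*(-8407/400) = -92477/400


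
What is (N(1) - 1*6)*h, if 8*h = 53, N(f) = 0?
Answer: -159/4 ≈ -39.750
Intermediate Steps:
h = 53/8 (h = (⅛)*53 = 53/8 ≈ 6.6250)
(N(1) - 1*6)*h = (0 - 1*6)*(53/8) = (0 - 6)*(53/8) = -6*53/8 = -159/4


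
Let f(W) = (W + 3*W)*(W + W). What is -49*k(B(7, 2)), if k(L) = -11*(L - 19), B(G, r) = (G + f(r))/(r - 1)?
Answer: 10780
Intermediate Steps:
f(W) = 8*W² (f(W) = (4*W)*(2*W) = 8*W²)
B(G, r) = (G + 8*r²)/(-1 + r) (B(G, r) = (G + 8*r²)/(r - 1) = (G + 8*r²)/(-1 + r))
k(L) = 209 - 11*L (k(L) = -11*(-19 + L) = 209 - 11*L)
-49*k(B(7, 2)) = -49*(209 - 11*(7 + 8*2²)/(-1 + 2)) = -49*(209 - 11*(7 + 8*4)/1) = -49*(209 - 11*(7 + 32)) = -49*(209 - 11*39) = -49*(209 - 429) = -49*(-220) = 10780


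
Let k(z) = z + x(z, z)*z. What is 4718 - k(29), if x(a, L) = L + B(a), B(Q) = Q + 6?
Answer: 2833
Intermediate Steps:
B(Q) = 6 + Q
x(a, L) = 6 + L + a (x(a, L) = L + (6 + a) = 6 + L + a)
k(z) = z + z*(6 + 2*z) (k(z) = z + (6 + z + z)*z = z + (6 + 2*z)*z = z + z*(6 + 2*z))
4718 - k(29) = 4718 - 29*(7 + 2*29) = 4718 - 29*(7 + 58) = 4718 - 29*65 = 4718 - 1*1885 = 4718 - 1885 = 2833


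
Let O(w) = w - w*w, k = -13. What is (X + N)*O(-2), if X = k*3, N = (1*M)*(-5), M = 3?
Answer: 324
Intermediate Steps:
O(w) = w - w²
N = -15 (N = (1*3)*(-5) = 3*(-5) = -15)
X = -39 (X = -13*3 = -39)
(X + N)*O(-2) = (-39 - 15)*(-2*(1 - 1*(-2))) = -(-108)*(1 + 2) = -(-108)*3 = -54*(-6) = 324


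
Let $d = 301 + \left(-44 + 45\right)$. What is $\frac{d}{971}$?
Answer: $\frac{302}{971} \approx 0.31102$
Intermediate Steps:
$d = 302$ ($d = 301 + 1 = 302$)
$\frac{d}{971} = \frac{302}{971}$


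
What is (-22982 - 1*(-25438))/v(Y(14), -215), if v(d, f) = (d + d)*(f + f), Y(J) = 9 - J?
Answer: 614/1075 ≈ 0.57116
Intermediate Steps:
v(d, f) = 4*d*f (v(d, f) = (2*d)*(2*f) = 4*d*f)
(-22982 - 1*(-25438))/v(Y(14), -215) = (-22982 - 1*(-25438))/((4*(9 - 1*14)*(-215))) = (-22982 + 25438)/((4*(9 - 14)*(-215))) = 2456/((4*(-5)*(-215))) = 2456/4300 = 2456*(1/4300) = 614/1075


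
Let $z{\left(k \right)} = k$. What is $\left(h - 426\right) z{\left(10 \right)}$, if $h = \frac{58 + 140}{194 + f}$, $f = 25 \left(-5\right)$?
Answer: $- \frac{97320}{23} \approx -4231.3$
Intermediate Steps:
$f = -125$
$h = \frac{66}{23}$ ($h = \frac{58 + 140}{194 - 125} = \frac{198}{69} = 198 \cdot \frac{1}{69} = \frac{66}{23} \approx 2.8696$)
$\left(h - 426\right) z{\left(10 \right)} = \left(\frac{66}{23} - 426\right) 10 = \left(- \frac{9732}{23}\right) 10 = - \frac{97320}{23}$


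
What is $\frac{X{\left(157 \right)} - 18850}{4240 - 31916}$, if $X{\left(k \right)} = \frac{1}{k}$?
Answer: $\frac{2959449}{4345132} \approx 0.6811$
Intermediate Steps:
$\frac{X{\left(157 \right)} - 18850}{4240 - 31916} = \frac{\frac{1}{157} - 18850}{4240 - 31916} = \frac{\frac{1}{157} - 18850}{-27676} = \left(- \frac{2959449}{157}\right) \left(- \frac{1}{27676}\right) = \frac{2959449}{4345132}$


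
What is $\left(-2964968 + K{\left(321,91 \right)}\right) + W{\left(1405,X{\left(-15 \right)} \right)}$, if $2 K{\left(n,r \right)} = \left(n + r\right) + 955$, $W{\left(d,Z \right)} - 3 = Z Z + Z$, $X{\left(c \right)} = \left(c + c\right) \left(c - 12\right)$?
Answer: $- \frac{4614743}{2} \approx -2.3074 \cdot 10^{6}$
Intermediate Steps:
$X{\left(c \right)} = 2 c \left(-12 + c\right)$
$W{\left(d,Z \right)} = 3 + Z + Z^{2}$ ($W{\left(d,Z \right)} = 3 + \left(Z Z + Z\right) = 3 + \left(Z^{2} + Z\right) = 3 + \left(Z + Z^{2}\right) = 3 + Z + Z^{2}$)
$K{\left(n,r \right)} = \frac{955}{2} + \frac{n}{2} + \frac{r}{2}$ ($K{\left(n,r \right)} = \frac{\left(n + r\right) + 955}{2} = \frac{955 + n + r}{2} = \frac{955}{2} + \frac{n}{2} + \frac{r}{2}$)
$\left(-2964968 + K{\left(321,91 \right)}\right) + W{\left(1405,X{\left(-15 \right)} \right)} = \left(-2964968 + \left(\frac{955}{2} + \frac{1}{2} \cdot 321 + \frac{1}{2} \cdot 91\right)\right) + \left(3 + 2 \left(-15\right) \left(-12 - 15\right) + \left(2 \left(-15\right) \left(-12 - 15\right)\right)^{2}\right) = \left(-2964968 + \left(\frac{955}{2} + \frac{321}{2} + \frac{91}{2}\right)\right) + \left(3 + 2 \left(-15\right) \left(-27\right) + \left(2 \left(-15\right) \left(-27\right)\right)^{2}\right) = \left(-2964968 + \frac{1367}{2}\right) + \left(3 + 810 + 810^{2}\right) = - \frac{5928569}{2} + \left(3 + 810 + 656100\right) = - \frac{5928569}{2} + 656913 = - \frac{4614743}{2}$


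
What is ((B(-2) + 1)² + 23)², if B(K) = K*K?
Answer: 2304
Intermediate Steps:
B(K) = K²
((B(-2) + 1)² + 23)² = (((-2)² + 1)² + 23)² = ((4 + 1)² + 23)² = (5² + 23)² = (25 + 23)² = 48² = 2304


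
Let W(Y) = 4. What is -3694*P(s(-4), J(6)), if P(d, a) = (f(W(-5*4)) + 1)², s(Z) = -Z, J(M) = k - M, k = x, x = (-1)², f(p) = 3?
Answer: -59104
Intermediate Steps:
x = 1
k = 1
J(M) = 1 - M
P(d, a) = 16 (P(d, a) = (3 + 1)² = 4² = 16)
-3694*P(s(-4), J(6)) = -3694*16 = -59104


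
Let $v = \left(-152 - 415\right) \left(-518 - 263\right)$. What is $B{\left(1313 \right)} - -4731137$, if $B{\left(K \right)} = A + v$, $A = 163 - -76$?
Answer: $5174203$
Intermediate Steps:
$A = 239$ ($A = 163 + 76 = 239$)
$v = 442827$ ($v = - 567 \left(-518 - 263\right) = \left(-567\right) \left(-781\right) = 442827$)
$B{\left(K \right)} = 443066$ ($B{\left(K \right)} = 239 + 442827 = 443066$)
$B{\left(1313 \right)} - -4731137 = 443066 - -4731137 = 443066 + 4731137 = 5174203$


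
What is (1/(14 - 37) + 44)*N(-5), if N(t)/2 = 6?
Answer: 12132/23 ≈ 527.48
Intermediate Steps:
N(t) = 12 (N(t) = 2*6 = 12)
(1/(14 - 37) + 44)*N(-5) = (1/(14 - 37) + 44)*12 = (1/(-23) + 44)*12 = (-1/23 + 44)*12 = (1011/23)*12 = 12132/23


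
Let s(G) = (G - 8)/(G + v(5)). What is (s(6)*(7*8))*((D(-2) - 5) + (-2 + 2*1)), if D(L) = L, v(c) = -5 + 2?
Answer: 784/3 ≈ 261.33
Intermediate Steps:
v(c) = -3
s(G) = (-8 + G)/(-3 + G) (s(G) = (G - 8)/(G - 3) = (-8 + G)/(-3 + G))
(s(6)*(7*8))*((D(-2) - 5) + (-2 + 2*1)) = (((-8 + 6)/(-3 + 6))*(7*8))*((-2 - 5) + (-2 + 2*1)) = ((-2/3)*56)*(-7 + (-2 + 2)) = (((⅓)*(-2))*56)*(-7 + 0) = -⅔*56*(-7) = -112/3*(-7) = 784/3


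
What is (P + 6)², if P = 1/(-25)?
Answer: 22201/625 ≈ 35.522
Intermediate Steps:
P = -1/25 ≈ -0.040000
(P + 6)² = (-1/25 + 6)² = (149/25)² = 22201/625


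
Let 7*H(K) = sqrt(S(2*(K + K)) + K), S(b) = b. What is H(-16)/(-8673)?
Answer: -4*I*sqrt(5)/60711 ≈ -0.00014733*I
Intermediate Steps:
H(K) = sqrt(5)*sqrt(K)/7 (H(K) = sqrt(2*(K + K) + K)/7 = sqrt(2*(2*K) + K)/7 = sqrt(4*K + K)/7 = sqrt(5*K)/7 = (sqrt(5)*sqrt(K))/7 = sqrt(5)*sqrt(K)/7)
H(-16)/(-8673) = (sqrt(5)*sqrt(-16)/7)/(-8673) = (sqrt(5)*(4*I)/7)*(-1/8673) = (4*I*sqrt(5)/7)*(-1/8673) = -4*I*sqrt(5)/60711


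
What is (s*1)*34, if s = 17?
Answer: 578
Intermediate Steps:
(s*1)*34 = (17*1)*34 = 17*34 = 578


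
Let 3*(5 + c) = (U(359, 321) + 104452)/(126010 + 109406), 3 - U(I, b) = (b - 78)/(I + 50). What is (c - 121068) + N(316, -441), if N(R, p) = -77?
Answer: -8748698216237/72213858 ≈ -1.2115e+5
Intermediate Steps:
U(I, b) = 3 - (-78 + b)/(50 + I) (U(I, b) = 3 - (b - 78)/(I + 50) = 3 - (-78 + b)/(50 + I))
c = -350388827/72213858 (c = -5 + (((228 - 1*321 + 3*359)/(50 + 359) + 104452)/(126010 + 109406))/3 = -5 + (((228 - 321 + 1077)/409 + 104452)/235416)/3 = -5 + (((1/409)*984 + 104452)*(1/235416))/3 = -5 + ((984/409 + 104452)*(1/235416))/3 = -5 + ((42721852/409)*(1/235416))/3 = -5 + (1/3)*(10680463/24071286) = -5 + 10680463/72213858 = -350388827/72213858 ≈ -4.8521)
(c - 121068) + N(316, -441) = (-350388827/72213858 - 121068) - 77 = -8743137749171/72213858 - 77 = -8748698216237/72213858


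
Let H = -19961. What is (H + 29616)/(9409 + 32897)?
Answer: 9655/42306 ≈ 0.22822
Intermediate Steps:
(H + 29616)/(9409 + 32897) = (-19961 + 29616)/(9409 + 32897) = 9655/42306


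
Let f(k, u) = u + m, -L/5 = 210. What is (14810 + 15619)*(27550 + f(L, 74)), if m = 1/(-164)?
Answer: 137853563715/164 ≈ 8.4057e+8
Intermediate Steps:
L = -1050 (L = -5*210 = -1050)
m = -1/164 ≈ -0.0060976
f(k, u) = -1/164 + u (f(k, u) = u - 1/164 = -1/164 + u)
(14810 + 15619)*(27550 + f(L, 74)) = (14810 + 15619)*(27550 + (-1/164 + 74)) = 30429*(27550 + 12135/164) = 30429*(4530335/164) = 137853563715/164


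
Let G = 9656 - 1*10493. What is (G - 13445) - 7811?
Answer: -22093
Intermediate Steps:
G = -837 (G = 9656 - 10493 = -837)
(G - 13445) - 7811 = (-837 - 13445) - 7811 = -14282 - 7811 = -22093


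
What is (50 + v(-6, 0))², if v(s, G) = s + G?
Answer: 1936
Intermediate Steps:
v(s, G) = G + s
(50 + v(-6, 0))² = (50 + (0 - 6))² = (50 - 6)² = 44² = 1936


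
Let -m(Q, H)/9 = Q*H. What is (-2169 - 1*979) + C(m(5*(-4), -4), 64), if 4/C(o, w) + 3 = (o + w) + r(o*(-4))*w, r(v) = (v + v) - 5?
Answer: -1157396824/367661 ≈ -3148.0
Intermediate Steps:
r(v) = -5 + 2*v (r(v) = 2*v - 5 = -5 + 2*v)
m(Q, H) = -9*H*Q (m(Q, H) = -9*Q*H = -9*H*Q)
C(o, w) = 4/(-3 + o + w + w*(-5 - 8*o)) (C(o, w) = 4/(-3 + ((o + w) + (-5 + 2*(o*(-4)))*w)) = 4/(-3 + ((o + w) + (-5 + 2*(-4*o))*w)) = 4/(-3 + ((o + w) + (-5 - 8*o)*w)) = 4/(-3 + ((o + w) + w*(-5 - 8*o))) = 4/(-3 + (o + w + w*(-5 - 8*o))) = 4/(-3 + o + w + w*(-5 - 8*o)))
(-2169 - 1*979) + C(m(5*(-4), -4), 64) = (-2169 - 1*979) + 4/(-3 - 9*(-4)*5*(-4) + 64 - 1*64*(5 + 8*(-9*(-4)*5*(-4)))) = (-2169 - 979) + 4/(-3 - 9*(-4)*(-20) + 64 - 1*64*(5 + 8*(-9*(-4)*(-20)))) = -3148 + 4/(-3 - 720 + 64 - 1*64*(5 + 8*(-720))) = -3148 + 4/(-3 - 720 + 64 - 1*64*(5 - 5760)) = -3148 + 4/(-3 - 720 + 64 - 1*64*(-5755)) = -3148 + 4/(-3 - 720 + 64 + 368320) = -3148 + 4/367661 = -1157396824/367661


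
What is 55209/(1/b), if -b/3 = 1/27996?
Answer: -55209/9332 ≈ -5.9161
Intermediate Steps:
b = -1/9332 (b = -3/27996 = -3*1/27996 = -1/9332 ≈ -0.00010716)
55209/(1/b) = 55209/(1/(-1/9332)) = 55209/(-9332) = 55209*(-1/9332) = -55209/9332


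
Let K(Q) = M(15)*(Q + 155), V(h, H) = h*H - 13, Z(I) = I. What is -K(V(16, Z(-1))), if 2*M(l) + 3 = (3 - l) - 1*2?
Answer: 1071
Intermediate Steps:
M(l) = -1 - l/2 (M(l) = -3/2 + ((3 - l) - 1*2)/2 = -3/2 + ((3 - l) - 2)/2 = -3/2 + (1 - l)/2 = -3/2 + (½ - l/2) = -1 - l/2)
V(h, H) = -13 + H*h (V(h, H) = H*h - 13 = -13 + H*h)
K(Q) = -2635/2 - 17*Q/2 (K(Q) = (-1 - ½*15)*(Q + 155) = (-1 - 15/2)*(155 + Q) = -17*(155 + Q)/2 = -2635/2 - 17*Q/2)
-K(V(16, Z(-1))) = -(-2635/2 - 17*(-13 - 1*16)/2) = -(-2635/2 - 17*(-13 - 16)/2) = -(-2635/2 - 17/2*(-29)) = -(-2635/2 + 493/2) = -1*(-1071) = 1071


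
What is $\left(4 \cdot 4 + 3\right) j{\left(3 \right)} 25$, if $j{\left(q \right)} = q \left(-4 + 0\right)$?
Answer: $-5700$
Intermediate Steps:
$j{\left(q \right)} = - 4 q$ ($j{\left(q \right)} = q \left(-4\right) = - 4 q$)
$\left(4 \cdot 4 + 3\right) j{\left(3 \right)} 25 = \left(4 \cdot 4 + 3\right) \left(\left(-4\right) 3\right) 25 = \left(16 + 3\right) \left(-12\right) 25 = 19 \left(-12\right) 25 = \left(-228\right) 25 = -5700$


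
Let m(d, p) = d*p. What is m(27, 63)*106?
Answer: 180306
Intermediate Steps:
m(27, 63)*106 = (27*63)*106 = 1701*106 = 180306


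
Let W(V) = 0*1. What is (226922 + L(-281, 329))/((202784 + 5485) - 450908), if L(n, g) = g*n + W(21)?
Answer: -134473/242639 ≈ -0.55421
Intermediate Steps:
W(V) = 0
L(n, g) = g*n (L(n, g) = g*n + 0 = g*n)
(226922 + L(-281, 329))/((202784 + 5485) - 450908) = (226922 + 329*(-281))/((202784 + 5485) - 450908) = (226922 - 92449)/(208269 - 450908) = 134473/(-242639) = 134473*(-1/242639) = -134473/242639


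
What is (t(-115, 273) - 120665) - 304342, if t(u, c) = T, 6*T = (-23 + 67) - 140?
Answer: -425023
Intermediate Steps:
T = -16 (T = ((-23 + 67) - 140)/6 = (44 - 140)/6 = (⅙)*(-96) = -16)
t(u, c) = -16
(t(-115, 273) - 120665) - 304342 = (-16 - 120665) - 304342 = -120681 - 304342 = -425023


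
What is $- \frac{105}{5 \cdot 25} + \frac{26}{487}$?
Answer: $- \frac{9577}{12175} \approx -0.78661$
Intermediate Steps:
$- \frac{105}{5 \cdot 25} + \frac{26}{487} = - \frac{105}{125} + 26 \cdot \frac{1}{487} = \left(-105\right) \frac{1}{125} + \frac{26}{487} = - \frac{21}{25} + \frac{26}{487} = - \frac{9577}{12175}$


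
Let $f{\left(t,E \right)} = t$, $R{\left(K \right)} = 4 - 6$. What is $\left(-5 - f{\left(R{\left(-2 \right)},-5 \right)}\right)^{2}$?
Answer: $9$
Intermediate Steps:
$R{\left(K \right)} = -2$ ($R{\left(K \right)} = 4 - 6 = -2$)
$\left(-5 - f{\left(R{\left(-2 \right)},-5 \right)}\right)^{2} = \left(-5 - -2\right)^{2} = \left(-5 + 2\right)^{2} = \left(-3\right)^{2} = 9$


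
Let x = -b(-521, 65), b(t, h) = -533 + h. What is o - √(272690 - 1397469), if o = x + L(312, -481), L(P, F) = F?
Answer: -13 - I*√1124779 ≈ -13.0 - 1060.6*I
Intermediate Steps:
x = 468 (x = -(-533 + 65) = -1*(-468) = 468)
o = -13 (o = 468 - 481 = -13)
o - √(272690 - 1397469) = -13 - √(272690 - 1397469) = -13 - √(-1124779) = -13 - I*√1124779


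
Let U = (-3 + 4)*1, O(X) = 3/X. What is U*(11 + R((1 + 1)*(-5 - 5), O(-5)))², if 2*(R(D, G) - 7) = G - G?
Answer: 324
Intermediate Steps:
R(D, G) = 7 (R(D, G) = 7 + (G - G)/2 = 7 + (½)*0 = 7 + 0 = 7)
U = 1 (U = 1*1 = 1)
U*(11 + R((1 + 1)*(-5 - 5), O(-5)))² = 1*(11 + 7)² = 1*18² = 1*324 = 324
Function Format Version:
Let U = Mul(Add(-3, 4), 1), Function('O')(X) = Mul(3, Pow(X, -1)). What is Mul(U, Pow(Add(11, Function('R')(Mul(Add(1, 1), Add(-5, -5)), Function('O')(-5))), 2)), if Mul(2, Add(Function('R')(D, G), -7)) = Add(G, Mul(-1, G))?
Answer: 324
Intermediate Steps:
Function('R')(D, G) = 7 (Function('R')(D, G) = Add(7, Mul(Rational(1, 2), Add(G, Mul(-1, G)))) = Add(7, Mul(Rational(1, 2), 0)) = Add(7, 0) = 7)
U = 1 (U = Mul(1, 1) = 1)
Mul(U, Pow(Add(11, Function('R')(Mul(Add(1, 1), Add(-5, -5)), Function('O')(-5))), 2)) = Mul(1, Pow(Add(11, 7), 2)) = Mul(1, Pow(18, 2)) = Mul(1, 324) = 324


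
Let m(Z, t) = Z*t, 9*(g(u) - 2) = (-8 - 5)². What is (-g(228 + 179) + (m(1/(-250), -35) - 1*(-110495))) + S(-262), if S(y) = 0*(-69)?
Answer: 49713463/450 ≈ 1.1047e+5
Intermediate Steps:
S(y) = 0
g(u) = 187/9 (g(u) = 2 + (-8 - 5)²/9 = 2 + (⅑)*(-13)² = 2 + (⅑)*169 = 2 + 169/9 = 187/9)
(-g(228 + 179) + (m(1/(-250), -35) - 1*(-110495))) + S(-262) = (-1*187/9 + (-35/(-250) - 1*(-110495))) + 0 = (-187/9 + (-1/250*(-35) + 110495)) + 0 = (-187/9 + (7/50 + 110495)) + 0 = (-187/9 + 5524757/50) + 0 = 49713463/450 + 0 = 49713463/450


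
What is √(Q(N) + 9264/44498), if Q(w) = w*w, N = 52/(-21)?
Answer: 2*√345994243498/467229 ≈ 2.5179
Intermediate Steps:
N = -52/21 (N = 52*(-1/21) = -52/21 ≈ -2.4762)
Q(w) = w²
√(Q(N) + 9264/44498) = √((-52/21)² + 9264/44498) = √(2704/441 + 9264*(1/44498)) = √(2704/441 + 4632/22249) = √(62204008/9811809) = 2*√345994243498/467229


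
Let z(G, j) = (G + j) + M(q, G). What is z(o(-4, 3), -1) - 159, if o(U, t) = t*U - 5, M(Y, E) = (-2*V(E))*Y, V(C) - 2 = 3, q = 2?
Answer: -197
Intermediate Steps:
V(C) = 5 (V(C) = 2 + 3 = 5)
M(Y, E) = -10*Y (M(Y, E) = (-2*5)*Y = -10*Y)
o(U, t) = -5 + U*t (o(U, t) = U*t - 5 = -5 + U*t)
z(G, j) = -20 + G + j (z(G, j) = (G + j) - 10*2 = (G + j) - 20 = -20 + G + j)
z(o(-4, 3), -1) - 159 = (-20 + (-5 - 4*3) - 1) - 159 = (-20 + (-5 - 12) - 1) - 159 = (-20 - 17 - 1) - 159 = -38 - 159 = -197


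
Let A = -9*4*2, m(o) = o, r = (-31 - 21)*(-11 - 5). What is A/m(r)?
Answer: -9/104 ≈ -0.086538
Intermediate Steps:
r = 832 (r = -52*(-16) = 832)
A = -72 (A = -36*2 = -72)
A/m(r) = -72/832 = -72*1/832 = -9/104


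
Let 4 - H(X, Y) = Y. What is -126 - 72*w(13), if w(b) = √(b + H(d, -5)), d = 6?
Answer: -126 - 72*√22 ≈ -463.71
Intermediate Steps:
H(X, Y) = 4 - Y
w(b) = √(9 + b) (w(b) = √(b + (4 - 1*(-5))) = √(b + (4 + 5)) = √(b + 9) = √(9 + b))
-126 - 72*w(13) = -126 - 72*√(9 + 13) = -126 - 72*√22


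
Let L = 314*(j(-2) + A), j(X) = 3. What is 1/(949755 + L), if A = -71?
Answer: 1/928403 ≈ 1.0771e-6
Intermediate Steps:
L = -21352 (L = 314*(3 - 71) = 314*(-68) = -21352)
1/(949755 + L) = 1/(949755 - 21352) = 1/928403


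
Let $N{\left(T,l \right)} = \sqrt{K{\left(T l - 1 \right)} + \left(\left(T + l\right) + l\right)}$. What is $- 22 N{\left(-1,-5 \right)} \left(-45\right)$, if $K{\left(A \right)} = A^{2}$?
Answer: $990 \sqrt{5} \approx 2213.7$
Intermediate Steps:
$N{\left(T,l \right)} = \sqrt{T + \left(-1 + T l\right)^{2} + 2 l}$ ($N{\left(T,l \right)} = \sqrt{\left(T l - 1\right)^{2} + \left(\left(T + l\right) + l\right)} = \sqrt{\left(-1 + T l\right)^{2} + \left(T + 2 l\right)} = \sqrt{T + \left(-1 + T l\right)^{2} + 2 l}$)
$- 22 N{\left(-1,-5 \right)} \left(-45\right) = - 22 \sqrt{-1 + \left(-1 - -5\right)^{2} + 2 \left(-5\right)} \left(-45\right) = - 22 \sqrt{-1 + \left(-1 + 5\right)^{2} - 10} \left(-45\right) = - 22 \sqrt{-1 + 4^{2} - 10} \left(-45\right) = - 22 \sqrt{-1 + 16 - 10} \left(-45\right) = - 22 \sqrt{5} \left(-45\right) = 990 \sqrt{5}$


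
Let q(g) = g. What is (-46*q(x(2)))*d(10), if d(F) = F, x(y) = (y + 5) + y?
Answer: -4140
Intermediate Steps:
x(y) = 5 + 2*y (x(y) = (5 + y) + y = 5 + 2*y)
(-46*q(x(2)))*d(10) = -46*(5 + 2*2)*10 = -46*(5 + 4)*10 = -46*9*10 = -414*10 = -4140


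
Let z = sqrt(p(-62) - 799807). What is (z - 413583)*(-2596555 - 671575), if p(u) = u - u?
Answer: 1351643009790 - 3268130*I*sqrt(799807) ≈ 1.3516e+12 - 2.9227e+9*I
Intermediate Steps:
p(u) = 0
z = I*sqrt(799807) (z = sqrt(0 - 799807) = sqrt(-799807) = I*sqrt(799807) ≈ 894.32*I)
(z - 413583)*(-2596555 - 671575) = (I*sqrt(799807) - 413583)*(-2596555 - 671575) = (-413583 + I*sqrt(799807))*(-3268130) = 1351643009790 - 3268130*I*sqrt(799807)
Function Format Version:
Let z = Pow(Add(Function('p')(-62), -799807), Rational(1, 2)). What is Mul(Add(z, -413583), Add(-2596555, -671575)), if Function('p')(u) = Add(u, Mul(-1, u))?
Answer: Add(1351643009790, Mul(-3268130, I, Pow(799807, Rational(1, 2)))) ≈ Add(1.3516e+12, Mul(-2.9227e+9, I))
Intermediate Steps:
Function('p')(u) = 0
z = Mul(I, Pow(799807, Rational(1, 2))) (z = Pow(Add(0, -799807), Rational(1, 2)) = Pow(-799807, Rational(1, 2)) = Mul(I, Pow(799807, Rational(1, 2))) ≈ Mul(894.32, I))
Mul(Add(z, -413583), Add(-2596555, -671575)) = Mul(Add(Mul(I, Pow(799807, Rational(1, 2))), -413583), Add(-2596555, -671575)) = Mul(Add(-413583, Mul(I, Pow(799807, Rational(1, 2)))), -3268130) = Add(1351643009790, Mul(-3268130, I, Pow(799807, Rational(1, 2))))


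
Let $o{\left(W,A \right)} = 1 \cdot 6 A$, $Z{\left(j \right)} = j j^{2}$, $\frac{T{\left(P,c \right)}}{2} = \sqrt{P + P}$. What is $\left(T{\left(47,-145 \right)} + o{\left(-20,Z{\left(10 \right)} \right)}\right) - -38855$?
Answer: $44855 + 2 \sqrt{94} \approx 44874.0$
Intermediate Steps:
$T{\left(P,c \right)} = 2 \sqrt{2} \sqrt{P}$ ($T{\left(P,c \right)} = 2 \sqrt{P + P} = 2 \sqrt{2 P} = 2 \sqrt{2} \sqrt{P}$)
$Z{\left(j \right)} = j^{3}$
$o{\left(W,A \right)} = 6 A$
$\left(T{\left(47,-145 \right)} + o{\left(-20,Z{\left(10 \right)} \right)}\right) - -38855 = \left(2 \sqrt{2} \sqrt{47} + 6 \cdot 10^{3}\right) - -38855 = \left(2 \sqrt{94} + 6 \cdot 1000\right) + 38855 = \left(2 \sqrt{94} + 6000\right) + 38855 = \left(6000 + 2 \sqrt{94}\right) + 38855 = 44855 + 2 \sqrt{94}$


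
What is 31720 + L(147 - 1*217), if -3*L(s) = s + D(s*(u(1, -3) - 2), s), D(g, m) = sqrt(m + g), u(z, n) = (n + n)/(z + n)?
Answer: 95230/3 - 2*I*sqrt(35)/3 ≈ 31743.0 - 3.9441*I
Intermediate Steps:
u(z, n) = 2*n/(n + z) (u(z, n) = (2*n)/(n + z) = 2*n/(n + z))
D(g, m) = sqrt(g + m)
L(s) = -s/3 - sqrt(2)*sqrt(s)/3 (L(s) = -(s + sqrt(s*(2*(-3)/(-3 + 1) - 2) + s))/3 = -(s + sqrt(s*(2*(-3)/(-2) - 2) + s))/3 = -(s + sqrt(s*(2*(-3)*(-1/2) - 2) + s))/3 = -(s + sqrt(s*(3 - 2) + s))/3 = -(s + sqrt(s*1 + s))/3 = -(s + sqrt(s + s))/3 = -(s + sqrt(2*s))/3 = -(s + sqrt(2)*sqrt(s))/3 = -s/3 - sqrt(2)*sqrt(s)/3)
31720 + L(147 - 1*217) = 31720 + (-(147 - 1*217)/3 - sqrt(2)*sqrt(147 - 1*217)/3) = 31720 + (-(147 - 217)/3 - sqrt(2)*sqrt(147 - 217)/3) = 31720 + (-1/3*(-70) - sqrt(2)*sqrt(-70)/3) = 31720 + (70/3 - sqrt(2)*I*sqrt(70)/3) = 31720 + (70/3 - 2*I*sqrt(35)/3) = 95230/3 - 2*I*sqrt(35)/3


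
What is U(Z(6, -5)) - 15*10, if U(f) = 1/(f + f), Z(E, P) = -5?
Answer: -1501/10 ≈ -150.10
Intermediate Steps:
U(f) = 1/(2*f)
U(Z(6, -5)) - 15*10 = (½)/(-5) - 15*10 = (½)*(-⅕) - 150 = -⅒ - 150 = -1501/10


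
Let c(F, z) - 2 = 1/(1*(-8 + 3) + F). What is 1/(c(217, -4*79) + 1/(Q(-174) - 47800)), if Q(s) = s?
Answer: 5085244/10194369 ≈ 0.49883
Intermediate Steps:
c(F, z) = 2 + 1/(-5 + F) (c(F, z) = 2 + 1/(1*(-8 + 3) + F) = 2 + 1/(1*(-5) + F) = 2 + 1/(-5 + F))
1/(c(217, -4*79) + 1/(Q(-174) - 47800)) = 1/((-9 + 2*217)/(-5 + 217) + 1/(-174 - 47800)) = 1/((-9 + 434)/212 + 1/(-47974)) = 1/((1/212)*425 - 1/47974) = 1/(425/212 - 1/47974) = 1/(10194369/5085244) = 5085244/10194369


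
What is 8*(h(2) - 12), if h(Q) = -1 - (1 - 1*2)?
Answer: -96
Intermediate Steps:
h(Q) = 0 (h(Q) = -1 - (1 - 2) = -1 - 1*(-1) = -1 + 1 = 0)
8*(h(2) - 12) = 8*(0 - 12) = 8*(-12) = -96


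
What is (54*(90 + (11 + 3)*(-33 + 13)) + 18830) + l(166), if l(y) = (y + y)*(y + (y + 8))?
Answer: 121450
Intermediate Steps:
l(y) = 2*y*(8 + 2*y) (l(y) = (2*y)*(y + (8 + y)) = (2*y)*(8 + 2*y) = 2*y*(8 + 2*y))
(54*(90 + (11 + 3)*(-33 + 13)) + 18830) + l(166) = (54*(90 + (11 + 3)*(-33 + 13)) + 18830) + 4*166*(4 + 166) = (54*(90 + 14*(-20)) + 18830) + 4*166*170 = (54*(90 - 280) + 18830) + 112880 = (54*(-190) + 18830) + 112880 = (-10260 + 18830) + 112880 = 8570 + 112880 = 121450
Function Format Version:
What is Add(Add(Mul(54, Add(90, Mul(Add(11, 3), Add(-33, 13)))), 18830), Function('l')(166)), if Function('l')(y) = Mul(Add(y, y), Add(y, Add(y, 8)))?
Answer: 121450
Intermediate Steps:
Function('l')(y) = Mul(2, y, Add(8, Mul(2, y))) (Function('l')(y) = Mul(Mul(2, y), Add(y, Add(8, y))) = Mul(Mul(2, y), Add(8, Mul(2, y))) = Mul(2, y, Add(8, Mul(2, y))))
Add(Add(Mul(54, Add(90, Mul(Add(11, 3), Add(-33, 13)))), 18830), Function('l')(166)) = Add(Add(Mul(54, Add(90, Mul(Add(11, 3), Add(-33, 13)))), 18830), Mul(4, 166, Add(4, 166))) = Add(Add(Mul(54, Add(90, Mul(14, -20))), 18830), Mul(4, 166, 170)) = Add(Add(Mul(54, Add(90, -280)), 18830), 112880) = Add(Add(Mul(54, -190), 18830), 112880) = Add(Add(-10260, 18830), 112880) = Add(8570, 112880) = 121450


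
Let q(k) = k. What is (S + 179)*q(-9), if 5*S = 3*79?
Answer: -10188/5 ≈ -2037.6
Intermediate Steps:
S = 237/5 (S = (3*79)/5 = (⅕)*237 = 237/5 ≈ 47.400)
(S + 179)*q(-9) = (237/5 + 179)*(-9) = (1132/5)*(-9) = -10188/5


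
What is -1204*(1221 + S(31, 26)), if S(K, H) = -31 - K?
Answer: -1395436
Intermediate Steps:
-1204*(1221 + S(31, 26)) = -1204*(1221 + (-31 - 1*31)) = -1204*(1221 + (-31 - 31)) = -1204*(1221 - 62) = -1204*1159 = -1395436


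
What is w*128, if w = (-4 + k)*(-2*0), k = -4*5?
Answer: 0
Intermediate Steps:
k = -20
w = 0 (w = (-4 - 20)*(-2*0) = -24*0 = 0)
w*128 = 0*128 = 0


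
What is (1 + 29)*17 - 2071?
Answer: -1561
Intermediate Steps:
(1 + 29)*17 - 2071 = 30*17 - 2071 = 510 - 2071 = -1561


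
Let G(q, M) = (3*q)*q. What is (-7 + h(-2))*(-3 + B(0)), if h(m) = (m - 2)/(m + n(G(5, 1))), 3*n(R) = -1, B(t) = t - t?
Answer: 111/7 ≈ 15.857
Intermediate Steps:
B(t) = 0
G(q, M) = 3*q**2
n(R) = -1/3 (n(R) = (1/3)*(-1) = -1/3)
h(m) = (-2 + m)/(-1/3 + m) (h(m) = (m - 2)/(m - 1/3) = (-2 + m)/(-1/3 + m))
(-7 + h(-2))*(-3 + B(0)) = (-7 + 3*(-2 - 2)/(-1 + 3*(-2)))*(-3 + 0) = (-7 + 3*(-4)/(-1 - 6))*(-3) = (-7 + 3*(-4)/(-7))*(-3) = (-7 + 3*(-1/7)*(-4))*(-3) = (-7 + 12/7)*(-3) = -37/7*(-3) = 111/7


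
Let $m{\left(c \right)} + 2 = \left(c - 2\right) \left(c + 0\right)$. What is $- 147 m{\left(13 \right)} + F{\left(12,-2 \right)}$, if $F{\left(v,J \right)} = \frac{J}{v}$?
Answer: $- \frac{124363}{6} \approx -20727.0$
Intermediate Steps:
$m{\left(c \right)} = -2 + c \left(-2 + c\right)$ ($m{\left(c \right)} = -2 + \left(c - 2\right) \left(c + 0\right) = -2 + \left(-2 + c\right) c = -2 + c \left(-2 + c\right)$)
$- 147 m{\left(13 \right)} + F{\left(12,-2 \right)} = - 147 \left(-2 + 13^{2} - 26\right) - \frac{2}{12} = - 147 \left(-2 + 169 - 26\right) - \frac{1}{6} = \left(-147\right) 141 - \frac{1}{6} = -20727 - \frac{1}{6} = - \frac{124363}{6}$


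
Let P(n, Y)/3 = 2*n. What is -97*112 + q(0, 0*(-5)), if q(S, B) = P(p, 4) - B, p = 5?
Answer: -10834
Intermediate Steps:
P(n, Y) = 6*n (P(n, Y) = 3*(2*n) = 6*n)
q(S, B) = 30 - B (q(S, B) = 6*5 - B = 30 - B)
-97*112 + q(0, 0*(-5)) = -97*112 + (30 - 0*(-5)) = -10864 + (30 - 1*0) = -10864 + (30 + 0) = -10864 + 30 = -10834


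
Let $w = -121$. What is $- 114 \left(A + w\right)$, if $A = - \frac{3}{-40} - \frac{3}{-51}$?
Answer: $\frac{4684773}{340} \approx 13779.0$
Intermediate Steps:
$A = \frac{91}{680}$ ($A = \left(-3\right) \left(- \frac{1}{40}\right) - - \frac{1}{17} = \frac{3}{40} + \frac{1}{17} = \frac{91}{680} \approx 0.13382$)
$- 114 \left(A + w\right) = - 114 \left(\frac{91}{680} - 121\right) = \left(-114\right) \left(- \frac{82189}{680}\right) = \frac{4684773}{340}$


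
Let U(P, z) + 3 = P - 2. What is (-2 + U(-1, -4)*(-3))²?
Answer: 256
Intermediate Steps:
U(P, z) = -5 + P (U(P, z) = -3 + (P - 2) = -3 + (-2 + P) = -5 + P)
(-2 + U(-1, -4)*(-3))² = (-2 + (-5 - 1)*(-3))² = (-2 - 6*(-3))² = (-2 + 18)² = 16² = 256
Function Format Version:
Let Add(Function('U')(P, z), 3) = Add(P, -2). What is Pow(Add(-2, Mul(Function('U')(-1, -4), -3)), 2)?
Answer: 256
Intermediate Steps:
Function('U')(P, z) = Add(-5, P) (Function('U')(P, z) = Add(-3, Add(P, -2)) = Add(-3, Add(-2, P)) = Add(-5, P))
Pow(Add(-2, Mul(Function('U')(-1, -4), -3)), 2) = Pow(Add(-2, Mul(Add(-5, -1), -3)), 2) = Pow(Add(-2, Mul(-6, -3)), 2) = Pow(Add(-2, 18), 2) = Pow(16, 2) = 256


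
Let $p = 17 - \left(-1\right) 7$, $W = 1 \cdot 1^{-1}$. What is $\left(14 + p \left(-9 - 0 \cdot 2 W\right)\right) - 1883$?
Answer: $-2085$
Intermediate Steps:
$W = 1$ ($W = 1 \cdot 1 = 1$)
$p = 24$ ($p = 17 - -7 = 17 + 7 = 24$)
$\left(14 + p \left(-9 - 0 \cdot 2 W\right)\right) - 1883 = \left(14 + 24 \left(-9 - 0 \cdot 2 \cdot 1\right)\right) - 1883 = \left(14 + 24 \left(-9 - 0 \cdot 1\right)\right) - 1883 = \left(14 + 24 \left(-9 - 0\right)\right) - 1883 = \left(14 + 24 \left(-9 + 0\right)\right) - 1883 = \left(14 + 24 \left(-9\right)\right) - 1883 = \left(14 - 216\right) - 1883 = -202 - 1883 = -2085$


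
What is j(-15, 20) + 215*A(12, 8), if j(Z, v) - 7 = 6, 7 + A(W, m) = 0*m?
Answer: -1492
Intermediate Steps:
A(W, m) = -7 (A(W, m) = -7 + 0*m = -7 + 0 = -7)
j(Z, v) = 13 (j(Z, v) = 7 + 6 = 13)
j(-15, 20) + 215*A(12, 8) = 13 + 215*(-7) = 13 - 1505 = -1492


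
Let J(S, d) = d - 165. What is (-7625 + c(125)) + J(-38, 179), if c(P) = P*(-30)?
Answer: -11361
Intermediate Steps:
J(S, d) = -165 + d
c(P) = -30*P
(-7625 + c(125)) + J(-38, 179) = (-7625 - 30*125) + (-165 + 179) = (-7625 - 3750) + 14 = -11375 + 14 = -11361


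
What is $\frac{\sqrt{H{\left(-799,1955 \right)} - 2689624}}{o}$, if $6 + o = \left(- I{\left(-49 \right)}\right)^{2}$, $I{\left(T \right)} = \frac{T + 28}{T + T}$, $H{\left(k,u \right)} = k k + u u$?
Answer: $- \frac{196 \sqrt{1770802}}{1167} \approx -223.5$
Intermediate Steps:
$H{\left(k,u \right)} = k^{2} + u^{2}$
$I{\left(T \right)} = \frac{28 + T}{2 T}$
$o = - \frac{1167}{196}$ ($o = -6 + \left(- \frac{28 - 49}{2 \left(-49\right)}\right)^{2} = -6 + \left(- \frac{\left(-1\right) \left(-21\right)}{2 \cdot 49}\right)^{2} = -6 + \left(\left(-1\right) \frac{3}{14}\right)^{2} = -6 + \left(- \frac{3}{14}\right)^{2} = -6 + \frac{9}{196} = - \frac{1167}{196} \approx -5.9541$)
$\frac{\sqrt{H{\left(-799,1955 \right)} - 2689624}}{o} = \frac{\sqrt{\left(\left(-799\right)^{2} + 1955^{2}\right) - 2689624}}{- \frac{1167}{196}} = \sqrt{\left(638401 + 3822025\right) - 2689624} \left(- \frac{196}{1167}\right) = \sqrt{4460426 - 2689624} \left(- \frac{196}{1167}\right) = \sqrt{1770802} \left(- \frac{196}{1167}\right) = - \frac{196 \sqrt{1770802}}{1167}$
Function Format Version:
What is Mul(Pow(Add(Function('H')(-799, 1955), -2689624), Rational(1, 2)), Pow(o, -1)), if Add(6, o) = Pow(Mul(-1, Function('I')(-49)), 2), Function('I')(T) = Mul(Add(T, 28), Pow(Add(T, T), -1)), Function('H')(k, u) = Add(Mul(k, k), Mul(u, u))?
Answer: Mul(Rational(-196, 1167), Pow(1770802, Rational(1, 2))) ≈ -223.50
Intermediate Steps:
Function('H')(k, u) = Add(Pow(k, 2), Pow(u, 2))
Function('I')(T) = Mul(Rational(1, 2), Pow(T, -1), Add(28, T)) (Function('I')(T) = Mul(Add(28, T), Pow(Mul(2, T), -1)) = Mul(Add(28, T), Mul(Rational(1, 2), Pow(T, -1))) = Mul(Rational(1, 2), Pow(T, -1), Add(28, T)))
o = Rational(-1167, 196) (o = Add(-6, Pow(Mul(-1, Mul(Rational(1, 2), Pow(-49, -1), Add(28, -49))), 2)) = Add(-6, Pow(Mul(-1, Mul(Rational(1, 2), Rational(-1, 49), -21)), 2)) = Add(-6, Pow(Mul(-1, Rational(3, 14)), 2)) = Add(-6, Pow(Rational(-3, 14), 2)) = Add(-6, Rational(9, 196)) = Rational(-1167, 196) ≈ -5.9541)
Mul(Pow(Add(Function('H')(-799, 1955), -2689624), Rational(1, 2)), Pow(o, -1)) = Mul(Pow(Add(Add(Pow(-799, 2), Pow(1955, 2)), -2689624), Rational(1, 2)), Pow(Rational(-1167, 196), -1)) = Mul(Pow(Add(Add(638401, 3822025), -2689624), Rational(1, 2)), Rational(-196, 1167)) = Mul(Pow(Add(4460426, -2689624), Rational(1, 2)), Rational(-196, 1167)) = Mul(Pow(1770802, Rational(1, 2)), Rational(-196, 1167)) = Mul(Rational(-196, 1167), Pow(1770802, Rational(1, 2)))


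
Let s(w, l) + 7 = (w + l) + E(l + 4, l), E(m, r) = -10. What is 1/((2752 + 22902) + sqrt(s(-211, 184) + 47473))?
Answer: 25654/658080287 - sqrt(47429)/658080287 ≈ 3.8652e-5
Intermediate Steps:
s(w, l) = -17 + l + w (s(w, l) = -7 + ((w + l) - 10) = -7 + ((l + w) - 10) = -7 + (-10 + l + w) = -17 + l + w)
1/((2752 + 22902) + sqrt(s(-211, 184) + 47473)) = 1/((2752 + 22902) + sqrt((-17 + 184 - 211) + 47473)) = 1/(25654 + sqrt(-44 + 47473)) = 1/(25654 + sqrt(47429))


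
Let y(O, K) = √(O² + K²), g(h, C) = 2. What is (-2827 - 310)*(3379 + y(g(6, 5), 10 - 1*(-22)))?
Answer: -10599923 - 6274*√257 ≈ -1.0700e+7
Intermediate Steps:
y(O, K) = √(K² + O²)
(-2827 - 310)*(3379 + y(g(6, 5), 10 - 1*(-22))) = (-2827 - 310)*(3379 + √((10 - 1*(-22))² + 2²)) = -3137*(3379 + √((10 + 22)² + 4)) = -3137*(3379 + √(32² + 4)) = -3137*(3379 + √(1024 + 4)) = -3137*(3379 + √1028) = -3137*(3379 + 2*√257) = -10599923 - 6274*√257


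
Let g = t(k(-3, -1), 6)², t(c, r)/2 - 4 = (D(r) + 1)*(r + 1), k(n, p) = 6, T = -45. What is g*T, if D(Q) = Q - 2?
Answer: -273780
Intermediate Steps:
D(Q) = -2 + Q
t(c, r) = 8 + 2*(1 + r)*(-1 + r) (t(c, r) = 8 + 2*(((-2 + r) + 1)*(r + 1)) = 8 + 2*((-1 + r)*(1 + r)) = 8 + 2*((1 + r)*(-1 + r)) = 8 + 2*(1 + r)*(-1 + r))
g = 6084 (g = (6 + 2*6²)² = (6 + 2*36)² = (6 + 72)² = 78² = 6084)
g*T = 6084*(-45) = -273780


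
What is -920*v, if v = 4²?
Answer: -14720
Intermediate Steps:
v = 16
-920*v = -920*16 = -14720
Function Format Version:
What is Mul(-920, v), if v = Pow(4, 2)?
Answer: -14720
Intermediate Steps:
v = 16
Mul(-920, v) = Mul(-920, 16) = -14720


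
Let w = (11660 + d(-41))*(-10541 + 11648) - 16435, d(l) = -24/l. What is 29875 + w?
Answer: 12921708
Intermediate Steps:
w = 12891833 (w = (11660 - 24/(-41))*(-10541 + 11648) - 16435 = (11660 - 24*(-1/41))*1107 - 16435 = (11660 + 24/41)*1107 - 16435 = (478084/41)*1107 - 16435 = 12908268 - 16435 = 12891833)
29875 + w = 29875 + 12891833 = 12921708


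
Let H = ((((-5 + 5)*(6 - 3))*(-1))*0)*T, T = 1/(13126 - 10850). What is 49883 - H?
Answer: 49883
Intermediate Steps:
T = 1/2276 ≈ 0.00043937
H = 0 (H = ((((-5 + 5)*(6 - 3))*(-1))*0)*(1/2276) = (((0*3)*(-1))*0)*(1/2276) = ((0*(-1))*0)*(1/2276) = (0*0)*(1/2276) = 0*(1/2276) = 0)
49883 - H = 49883 - 1*0 = 49883 + 0 = 49883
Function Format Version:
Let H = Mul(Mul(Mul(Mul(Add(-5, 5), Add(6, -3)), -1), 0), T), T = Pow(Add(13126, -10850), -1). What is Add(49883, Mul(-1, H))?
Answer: 49883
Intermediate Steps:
T = Rational(1, 2276) (T = Pow(2276, -1) = Rational(1, 2276) ≈ 0.00043937)
H = 0 (H = Mul(Mul(Mul(Mul(Add(-5, 5), Add(6, -3)), -1), 0), Rational(1, 2276)) = Mul(Mul(Mul(Mul(0, 3), -1), 0), Rational(1, 2276)) = Mul(Mul(Mul(0, -1), 0), Rational(1, 2276)) = Mul(Mul(0, 0), Rational(1, 2276)) = Mul(0, Rational(1, 2276)) = 0)
Add(49883, Mul(-1, H)) = Add(49883, Mul(-1, 0)) = Add(49883, 0) = 49883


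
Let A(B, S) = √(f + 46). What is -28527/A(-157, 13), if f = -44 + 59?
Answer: -28527*√61/61 ≈ -3652.5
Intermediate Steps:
f = 15
A(B, S) = √61 (A(B, S) = √(15 + 46) = √61)
-28527/A(-157, 13) = -28527*√61/61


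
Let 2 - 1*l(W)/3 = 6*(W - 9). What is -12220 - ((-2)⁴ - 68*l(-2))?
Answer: 1636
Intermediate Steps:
l(W) = 168 - 18*W (l(W) = 6 - 18*(W - 9) = 6 - 18*(-9 + W) = 6 - 3*(-54 + 6*W) = 6 + (162 - 18*W) = 168 - 18*W)
-12220 - ((-2)⁴ - 68*l(-2)) = -12220 - ((-2)⁴ - 68*(168 - 18*(-2))) = -12220 - (16 - 68*(168 + 36)) = -12220 - (16 - 68*204) = -12220 - (16 - 13872) = -12220 - 1*(-13856) = -12220 + 13856 = 1636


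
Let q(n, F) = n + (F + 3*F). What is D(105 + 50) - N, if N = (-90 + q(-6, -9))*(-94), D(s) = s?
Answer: -12253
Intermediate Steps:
q(n, F) = n + 4*F
N = 12408 (N = (-90 + (-6 + 4*(-9)))*(-94) = (-90 + (-6 - 36))*(-94) = (-90 - 42)*(-94) = -132*(-94) = 12408)
D(105 + 50) - N = (105 + 50) - 1*12408 = 155 - 12408 = -12253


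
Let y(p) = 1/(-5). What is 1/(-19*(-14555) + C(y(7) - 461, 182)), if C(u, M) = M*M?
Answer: 1/309669 ≈ 3.2293e-6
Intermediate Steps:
y(p) = -1/5
C(u, M) = M**2
1/(-19*(-14555) + C(y(7) - 461, 182)) = 1/(-19*(-14555) + 182**2) = 1/(276545 + 33124) = 1/309669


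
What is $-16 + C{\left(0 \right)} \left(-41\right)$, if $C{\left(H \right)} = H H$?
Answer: $-16$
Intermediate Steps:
$C{\left(H \right)} = H^{2}$
$-16 + C{\left(0 \right)} \left(-41\right) = -16 + 0^{2} \left(-41\right) = -16 + 0 \left(-41\right) = -16 + 0 = -16$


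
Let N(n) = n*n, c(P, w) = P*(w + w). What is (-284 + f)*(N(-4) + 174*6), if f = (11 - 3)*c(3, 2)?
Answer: -199280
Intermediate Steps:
c(P, w) = 2*P*w (c(P, w) = P*(2*w) = 2*P*w)
N(n) = n²
f = 96 (f = (11 - 3)*(2*3*2) = 8*12 = 96)
(-284 + f)*(N(-4) + 174*6) = (-284 + 96)*((-4)² + 174*6) = -188*(16 + 1044) = -188*1060 = -199280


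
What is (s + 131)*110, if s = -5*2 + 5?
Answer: 13860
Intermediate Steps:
s = -5 (s = -10 + 5 = -5)
(s + 131)*110 = (-5 + 131)*110 = 126*110 = 13860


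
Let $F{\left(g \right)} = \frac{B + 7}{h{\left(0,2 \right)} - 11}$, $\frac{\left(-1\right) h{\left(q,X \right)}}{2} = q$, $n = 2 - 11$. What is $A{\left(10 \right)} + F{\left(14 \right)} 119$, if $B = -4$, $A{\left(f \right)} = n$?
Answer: $- \frac{456}{11} \approx -41.455$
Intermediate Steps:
$n = -9$ ($n = 2 - 11 = -9$)
$A{\left(f \right)} = -9$
$h{\left(q,X \right)} = - 2 q$
$F{\left(g \right)} = - \frac{3}{11}$ ($F{\left(g \right)} = \frac{-4 + 7}{\left(-2\right) 0 - 11} = \frac{3}{0 - 11} = \frac{3}{-11} = 3 \left(- \frac{1}{11}\right) = - \frac{3}{11}$)
$A{\left(10 \right)} + F{\left(14 \right)} 119 = -9 - \frac{357}{11} = - \frac{456}{11}$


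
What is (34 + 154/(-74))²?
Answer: 1394761/1369 ≈ 1018.8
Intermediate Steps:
(34 + 154/(-74))² = (34 + 154*(-1/74))² = (34 - 77/37)² = (1181/37)² = 1394761/1369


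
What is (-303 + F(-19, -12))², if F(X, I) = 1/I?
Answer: 13227769/144 ≈ 91860.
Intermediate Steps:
(-303 + F(-19, -12))² = (-303 + 1/(-12))² = (-303 - 1/12)² = (-3637/12)² = 13227769/144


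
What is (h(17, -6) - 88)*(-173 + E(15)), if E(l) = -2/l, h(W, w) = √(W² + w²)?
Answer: 228536/15 - 2597*√13/3 ≈ 12115.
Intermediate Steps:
(h(17, -6) - 88)*(-173 + E(15)) = (√(17² + (-6)²) - 88)*(-173 - 2/15) = (√(289 + 36) - 88)*(-173 - 2*1/15) = (√325 - 88)*(-173 - 2/15) = (5*√13 - 88)*(-2597/15) = (-88 + 5*√13)*(-2597/15) = 228536/15 - 2597*√13/3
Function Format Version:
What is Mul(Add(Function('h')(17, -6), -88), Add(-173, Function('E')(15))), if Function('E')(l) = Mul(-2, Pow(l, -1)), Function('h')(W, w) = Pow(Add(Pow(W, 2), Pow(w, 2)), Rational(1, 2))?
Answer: Add(Rational(228536, 15), Mul(Rational(-2597, 3), Pow(13, Rational(1, 2)))) ≈ 12115.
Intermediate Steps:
Mul(Add(Function('h')(17, -6), -88), Add(-173, Function('E')(15))) = Mul(Add(Pow(Add(Pow(17, 2), Pow(-6, 2)), Rational(1, 2)), -88), Add(-173, Mul(-2, Pow(15, -1)))) = Mul(Add(Pow(Add(289, 36), Rational(1, 2)), -88), Add(-173, Mul(-2, Rational(1, 15)))) = Mul(Add(Pow(325, Rational(1, 2)), -88), Add(-173, Rational(-2, 15))) = Mul(Add(Mul(5, Pow(13, Rational(1, 2))), -88), Rational(-2597, 15)) = Mul(Add(-88, Mul(5, Pow(13, Rational(1, 2)))), Rational(-2597, 15)) = Add(Rational(228536, 15), Mul(Rational(-2597, 3), Pow(13, Rational(1, 2))))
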